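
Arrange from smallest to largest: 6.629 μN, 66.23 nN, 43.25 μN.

66.23 nN < 6.629 μN < 43.25 μN

6.629 μN = 0.000006629 N
66.23 nN = 0.00000006623 N
43.25 μN = 0.00004325 N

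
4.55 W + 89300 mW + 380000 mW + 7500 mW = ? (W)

481.35 W

In W:
  4.55 W → 4.55
  89300 mW = 89300 × 10⁻³ W = 89.3
  380000 mW = 380000 × 10⁻³ W = 380
  7500 mW = 7500 × 10⁻³ W = 7.5
Sum: 4.55 + 89.3 + 380 + 7.5 = 481.35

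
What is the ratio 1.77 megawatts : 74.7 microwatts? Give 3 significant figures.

(1.77 × 10⁶) / (74.7 × 10⁻⁶) = 0.02369 × 10¹²

23700000000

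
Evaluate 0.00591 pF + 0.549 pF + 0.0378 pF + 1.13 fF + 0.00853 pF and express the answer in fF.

602.37 fF

In fF:
  0.00591 pF = 0.00591e3 fF = 5.91
  0.549 pF = 0.549e3 fF = 549
  0.0378 pF = 0.0378e3 fF = 37.8
  1.13 fF → 1.13
  0.00853 pF = 0.00853e3 fF = 8.53
Sum: 5.91 + 549 + 37.8 + 1.13 + 8.53 = 602.37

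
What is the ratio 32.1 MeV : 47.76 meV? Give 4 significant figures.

672100000

(32.1e6) / (47.76e-3) = 0.67211e9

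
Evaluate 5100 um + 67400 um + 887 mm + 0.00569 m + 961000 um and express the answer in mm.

In mm:
  5100 um = 5100 × 10^-3 mm = 5.1
  67400 um = 67400 × 10^-3 mm = 67.4
  887 mm → 887
  0.00569 m = 0.00569 × 10^3 mm = 5.69
  961000 um = 961000 × 10^-3 mm = 961
Sum: 5.1 + 67.4 + 887 + 5.69 + 961 = 1926.19

1926.19 mm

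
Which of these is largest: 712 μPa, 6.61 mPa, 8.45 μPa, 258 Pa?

258 Pa

712 μPa = 0.000712 Pa
6.61 mPa = 0.00661 Pa
8.45 μPa = 0.00000845 Pa
258 Pa = 258 Pa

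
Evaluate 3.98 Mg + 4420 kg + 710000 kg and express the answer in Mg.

In Mg:
  3.98 Mg → 3.98
  4420 kg = 4420 × 10^-3 Mg = 4.42
  710000 kg = 710000 × 10^-3 Mg = 710
Sum: 3.98 + 4.42 + 710 = 718.4

718.4 Mg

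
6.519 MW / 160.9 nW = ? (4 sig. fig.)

40520000000000

(6.519e6) / (160.9e-9) = 0.040516e15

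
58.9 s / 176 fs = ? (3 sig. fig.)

335000000000000

(58.9) / (176 × 10⁻¹⁵) = 0.3347 × 10¹⁵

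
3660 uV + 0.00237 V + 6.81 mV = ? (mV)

In mV:
  3660 uV = 3660e-3 mV = 3.66
  0.00237 V = 0.00237e3 mV = 2.37
  6.81 mV → 6.81
Sum: 3.66 + 2.37 + 6.81 = 12.84

12.84 mV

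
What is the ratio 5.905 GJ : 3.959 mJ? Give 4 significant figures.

(5.905 × 10⁹) / (3.959 × 10⁻³) = 1.4915 × 10¹²

1492000000000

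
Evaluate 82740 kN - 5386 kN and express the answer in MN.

In MN:
  82740 kN = 82740 × 10⁻³ MN = 82.74
  5386 kN = 5386 × 10⁻³ MN = 5.386
Difference: 82.74 - 5.386 = 77.354

77.354 MN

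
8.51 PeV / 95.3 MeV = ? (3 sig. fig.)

89300000

(8.51e15) / (95.3e6) = 0.0893e9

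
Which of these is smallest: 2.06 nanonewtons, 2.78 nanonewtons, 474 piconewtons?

474 piconewtons

2.06 nanonewtons = 0.00000000206 newtons
2.78 nanonewtons = 0.00000000278 newtons
474 piconewtons = 0.000000000474 newtons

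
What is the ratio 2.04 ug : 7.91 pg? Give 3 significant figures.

258000

(2.04e-6) / (7.91e-12) = 0.2579e6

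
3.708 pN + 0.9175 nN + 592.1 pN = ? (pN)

In pN:
  3.708 pN → 3.708
  0.9175 nN = 0.9175e3 pN = 917.5
  592.1 pN → 592.1
Sum: 3.708 + 917.5 + 592.1 = 1513.308

1513.308 pN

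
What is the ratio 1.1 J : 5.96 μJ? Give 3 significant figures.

185000

(1.1) / (5.96e-6) = 0.1846e6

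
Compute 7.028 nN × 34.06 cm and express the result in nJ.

7.028 × 10^-9 × 34.06 × 10^-2 = 239.37368 × 10^-11 J

2.3937368 nJ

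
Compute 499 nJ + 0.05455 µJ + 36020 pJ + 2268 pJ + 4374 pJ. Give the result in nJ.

In nJ:
  499 nJ → 499
  0.05455 µJ = 0.05455 × 10^3 nJ = 54.55
  36020 pJ = 36020 × 10^-3 nJ = 36.02
  2268 pJ = 2268 × 10^-3 nJ = 2.268
  4374 pJ = 4374 × 10^-3 nJ = 4.374
Sum: 499 + 54.55 + 36.02 + 2.268 + 4.374 = 596.212

596.212 nJ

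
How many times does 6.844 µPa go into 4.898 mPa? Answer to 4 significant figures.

(4.898 × 10^-3) / (6.844 × 10^-6) = 0.71566 × 10^3

715.7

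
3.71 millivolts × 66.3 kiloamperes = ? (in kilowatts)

3.71 × 10^-3 × 66.3 × 10^3 = 245.973 W

0.245973 kilowatts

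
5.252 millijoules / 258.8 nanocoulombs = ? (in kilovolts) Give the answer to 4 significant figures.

20.29 kilovolts

(5.252e-3) / (258.8e-9) = 0.0202937e6 V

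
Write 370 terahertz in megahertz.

tera = 10¹², mega = 10⁶; factor is 10⁶.
370 × 10⁶ = 370000000

370000000 megahertz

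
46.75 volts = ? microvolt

46750000 microvolts

(no prefix) = 1e0, micro = 1e-6; factor is 1e6.
46.75 × 1e6 = 46750000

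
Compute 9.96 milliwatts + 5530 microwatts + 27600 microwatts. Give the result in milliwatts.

43.09 milliwatts

In milliwatts:
  9.96 milliwatts → 9.96
  5530 microwatts = 5530 × 10⁻³ milliwatts = 5.53
  27600 microwatts = 27600 × 10⁻³ milliwatts = 27.6
Sum: 9.96 + 5.53 + 27.6 = 43.09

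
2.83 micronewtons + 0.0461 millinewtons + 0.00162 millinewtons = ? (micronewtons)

50.55 micronewtons

In micronewtons:
  2.83 micronewtons → 2.83
  0.0461 millinewtons = 0.0461e3 micronewtons = 46.1
  0.00162 millinewtons = 0.00162e3 micronewtons = 1.62
Sum: 2.83 + 46.1 + 1.62 = 50.55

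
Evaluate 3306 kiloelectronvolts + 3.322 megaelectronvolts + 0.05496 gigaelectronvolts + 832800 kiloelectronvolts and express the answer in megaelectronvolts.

894.388 megaelectronvolts

In megaelectronvolts:
  3306 kiloelectronvolts = 3306 × 10⁻³ megaelectronvolts = 3.306
  3.322 megaelectronvolts → 3.322
  0.05496 gigaelectronvolts = 0.05496 × 10³ megaelectronvolts = 54.96
  832800 kiloelectronvolts = 832800 × 10⁻³ megaelectronvolts = 832.8
Sum: 3.306 + 3.322 + 54.96 + 832.8 = 894.388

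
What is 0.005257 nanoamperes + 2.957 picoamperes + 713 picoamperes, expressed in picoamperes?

In picoamperes:
  0.005257 nanoamperes = 0.005257 × 10^3 picoamperes = 5.257
  2.957 picoamperes → 2.957
  713 picoamperes → 713
Sum: 5.257 + 2.957 + 713 = 721.214

721.214 picoamperes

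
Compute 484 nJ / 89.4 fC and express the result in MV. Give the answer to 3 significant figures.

5.41 MV

(484e-9) / (89.4e-15) = 5.4139e6 V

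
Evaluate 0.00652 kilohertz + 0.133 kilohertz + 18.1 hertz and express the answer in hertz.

157.62 hertz

In hertz:
  0.00652 kilohertz = 0.00652e3 hertz = 6.52
  0.133 kilohertz = 0.133e3 hertz = 133
  18.1 hertz → 18.1
Sum: 6.52 + 133 + 18.1 = 157.62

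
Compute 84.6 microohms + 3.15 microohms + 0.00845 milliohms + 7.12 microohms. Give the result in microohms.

103.32 microohms

In microohms:
  84.6 microohms → 84.6
  3.15 microohms → 3.15
  0.00845 milliohms = 0.00845e3 microohms = 8.45
  7.12 microohms → 7.12
Sum: 84.6 + 3.15 + 8.45 + 7.12 = 103.32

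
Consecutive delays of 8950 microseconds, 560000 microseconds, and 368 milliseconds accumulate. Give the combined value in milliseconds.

936.95 milliseconds

In milliseconds:
  8950 microseconds = 8950 × 10^-3 milliseconds = 8.95
  560000 microseconds = 560000 × 10^-3 milliseconds = 560
  368 milliseconds → 368
Sum: 8.95 + 560 + 368 = 936.95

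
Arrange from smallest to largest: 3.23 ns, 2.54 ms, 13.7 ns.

3.23 ns < 13.7 ns < 2.54 ms

3.23 ns = 0.00000000323 s
2.54 ms = 0.00254 s
13.7 ns = 0.0000000137 s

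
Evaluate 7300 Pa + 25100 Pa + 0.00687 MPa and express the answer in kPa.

39.27 kPa

In kPa:
  7300 Pa = 7300 × 10⁻³ kPa = 7.3
  25100 Pa = 25100 × 10⁻³ kPa = 25.1
  0.00687 MPa = 0.00687 × 10³ kPa = 6.87
Sum: 7.3 + 25.1 + 6.87 = 39.27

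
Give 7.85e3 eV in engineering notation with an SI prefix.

7.85 keV

= 7.85e3 eV; 1e3 is kilo.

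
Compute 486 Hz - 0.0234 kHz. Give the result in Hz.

462.6 Hz

In Hz:
  486 Hz → 486
  0.0234 kHz = 0.0234 × 10³ Hz = 23.4
Difference: 486 - 23.4 = 462.6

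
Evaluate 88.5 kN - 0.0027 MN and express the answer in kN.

In kN:
  88.5 kN → 88.5
  0.0027 MN = 0.0027 × 10^3 kN = 2.7
Difference: 88.5 - 2.7 = 85.8

85.8 kN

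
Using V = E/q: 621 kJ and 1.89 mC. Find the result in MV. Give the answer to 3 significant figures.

(621 × 10^3) / (1.89 × 10^-3) = 328.57 × 10^6 V

329 MV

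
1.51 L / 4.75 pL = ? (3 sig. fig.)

(1.51) / (4.75e-12) = 0.3179e12

318000000000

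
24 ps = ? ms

pico = 10⁻¹², milli = 10⁻³; factor is 10⁻⁹.
24 × 10⁻⁹ = 0.000000024

0.000000024 ms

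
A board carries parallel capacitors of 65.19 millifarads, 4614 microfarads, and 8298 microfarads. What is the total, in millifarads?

In millifarads:
  65.19 millifarads → 65.19
  4614 microfarads = 4614 × 10^-3 millifarads = 4.614
  8298 microfarads = 8298 × 10^-3 millifarads = 8.298
Sum: 65.19 + 4.614 + 8.298 = 78.102

78.102 millifarads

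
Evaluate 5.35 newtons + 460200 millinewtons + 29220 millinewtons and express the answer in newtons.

494.77 newtons

In newtons:
  5.35 newtons → 5.35
  460200 millinewtons = 460200e-3 newtons = 460.2
  29220 millinewtons = 29220e-3 newtons = 29.22
Sum: 5.35 + 460.2 + 29.22 = 494.77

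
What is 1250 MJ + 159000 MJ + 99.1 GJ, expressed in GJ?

In GJ:
  1250 MJ = 1250 × 10⁻³ GJ = 1.25
  159000 MJ = 159000 × 10⁻³ GJ = 159
  99.1 GJ → 99.1
Sum: 1.25 + 159 + 99.1 = 259.35

259.35 GJ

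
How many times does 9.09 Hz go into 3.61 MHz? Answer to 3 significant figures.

(3.61 × 10^6) / (9.09) = 0.3971 × 10^6

397000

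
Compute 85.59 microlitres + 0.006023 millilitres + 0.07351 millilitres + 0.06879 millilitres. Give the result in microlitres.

233.913 microlitres

In microlitres:
  85.59 microlitres → 85.59
  0.006023 millilitres = 0.006023e3 microlitres = 6.023
  0.07351 millilitres = 0.07351e3 microlitres = 73.51
  0.06879 millilitres = 0.06879e3 microlitres = 68.79
Sum: 85.59 + 6.023 + 73.51 + 68.79 = 233.913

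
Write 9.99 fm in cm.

0.000000000000999 cm

femto = 10⁻¹⁵, centi = 10⁻²; factor is 10⁻¹³.
9.99 × 10⁻¹³ = 0.000000000000999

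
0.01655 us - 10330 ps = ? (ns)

6.22 ns

In ns:
  0.01655 us = 0.01655 × 10^3 ns = 16.55
  10330 ps = 10330 × 10^-3 ns = 10.33
Difference: 16.55 - 10.33 = 6.22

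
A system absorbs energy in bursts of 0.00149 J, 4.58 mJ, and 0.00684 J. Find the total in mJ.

12.91 mJ

In mJ:
  0.00149 J = 0.00149 × 10³ mJ = 1.49
  4.58 mJ → 4.58
  0.00684 J = 0.00684 × 10³ mJ = 6.84
Sum: 1.49 + 4.58 + 6.84 = 12.91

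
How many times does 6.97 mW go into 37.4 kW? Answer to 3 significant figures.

(37.4 × 10^3) / (6.97 × 10^-3) = 5.366 × 10^6

5370000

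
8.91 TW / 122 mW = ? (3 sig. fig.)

73000000000000

(8.91e12) / (122e-3) = 0.07303e15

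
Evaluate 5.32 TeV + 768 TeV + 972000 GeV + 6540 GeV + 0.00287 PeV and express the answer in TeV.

1754.73 TeV

In TeV:
  5.32 TeV → 5.32
  768 TeV → 768
  972000 GeV = 972000 × 10^-3 TeV = 972
  6540 GeV = 6540 × 10^-3 TeV = 6.54
  0.00287 PeV = 0.00287 × 10^3 TeV = 2.87
Sum: 5.32 + 768 + 972 + 6.54 + 2.87 = 1754.73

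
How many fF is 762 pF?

pico = 10^-12, femto = 10^-15; factor is 10^3.
762 × 10^3 = 762000

762000 fF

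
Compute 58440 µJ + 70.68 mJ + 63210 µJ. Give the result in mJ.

192.33 mJ

In mJ:
  58440 µJ = 58440e-3 mJ = 58.44
  70.68 mJ → 70.68
  63210 µJ = 63210e-3 mJ = 63.21
Sum: 58.44 + 70.68 + 63.21 = 192.33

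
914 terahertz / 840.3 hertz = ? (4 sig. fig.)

1088000000000

(914e12) / (840.3) = 1.0877e12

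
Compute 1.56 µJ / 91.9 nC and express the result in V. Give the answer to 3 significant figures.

(1.56e-6) / (91.9e-9) = 0.016975e3 V

17.0 V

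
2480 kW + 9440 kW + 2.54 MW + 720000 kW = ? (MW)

734.46 MW

In MW:
  2480 kW = 2480 × 10⁻³ MW = 2.48
  9440 kW = 9440 × 10⁻³ MW = 9.44
  2.54 MW → 2.54
  720000 kW = 720000 × 10⁻³ MW = 720
Sum: 2.48 + 9.44 + 2.54 + 720 = 734.46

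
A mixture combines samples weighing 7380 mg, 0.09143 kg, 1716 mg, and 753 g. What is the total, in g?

In g:
  7380 mg = 7380 × 10^-3 g = 7.38
  0.09143 kg = 0.09143 × 10^3 g = 91.43
  1716 mg = 1716 × 10^-3 g = 1.716
  753 g → 753
Sum: 7.38 + 91.43 + 1.716 + 753 = 853.526

853.526 g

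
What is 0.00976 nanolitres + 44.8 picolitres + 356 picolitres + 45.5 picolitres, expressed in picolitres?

In picolitres:
  0.00976 nanolitres = 0.00976e3 picolitres = 9.76
  44.8 picolitres → 44.8
  356 picolitres → 356
  45.5 picolitres → 45.5
Sum: 9.76 + 44.8 + 356 + 45.5 = 456.06

456.06 picolitres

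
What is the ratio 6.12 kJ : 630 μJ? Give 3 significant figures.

(6.12 × 10^3) / (630 × 10^-6) = 0.009714 × 10^9

9710000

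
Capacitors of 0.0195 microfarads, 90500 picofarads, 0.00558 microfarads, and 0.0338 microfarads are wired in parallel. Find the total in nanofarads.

In nanofarads:
  0.0195 microfarads = 0.0195 × 10³ nanofarads = 19.5
  90500 picofarads = 90500 × 10⁻³ nanofarads = 90.5
  0.00558 microfarads = 0.00558 × 10³ nanofarads = 5.58
  0.0338 microfarads = 0.0338 × 10³ nanofarads = 33.8
Sum: 19.5 + 90.5 + 5.58 + 33.8 = 149.38

149.38 nanofarads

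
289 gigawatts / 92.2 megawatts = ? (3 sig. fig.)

3130

(289 × 10⁹) / (92.2 × 10⁶) = 3.134 × 10³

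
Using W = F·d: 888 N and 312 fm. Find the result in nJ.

0.277056 nJ

888 × 312 × 10^-15 = 277056 × 10^-15 J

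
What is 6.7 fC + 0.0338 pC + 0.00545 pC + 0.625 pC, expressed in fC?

In fC:
  6.7 fC → 6.7
  0.0338 pC = 0.0338 × 10^3 fC = 33.8
  0.00545 pC = 0.00545 × 10^3 fC = 5.45
  0.625 pC = 0.625 × 10^3 fC = 625
Sum: 6.7 + 33.8 + 5.45 + 625 = 670.95

670.95 fC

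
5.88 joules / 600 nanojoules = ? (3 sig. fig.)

(5.88) / (600 × 10^-9) = 0.0098 × 10^9

9800000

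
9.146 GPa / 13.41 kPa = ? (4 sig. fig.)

(9.146 × 10^9) / (13.41 × 10^3) = 0.68203 × 10^6

682000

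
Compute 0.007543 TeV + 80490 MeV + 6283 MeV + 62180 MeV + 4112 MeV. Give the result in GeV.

In GeV:
  0.007543 TeV = 0.007543 × 10³ GeV = 7.543
  80490 MeV = 80490 × 10⁻³ GeV = 80.49
  6283 MeV = 6283 × 10⁻³ GeV = 6.283
  62180 MeV = 62180 × 10⁻³ GeV = 62.18
  4112 MeV = 4112 × 10⁻³ GeV = 4.112
Sum: 7.543 + 80.49 + 6.283 + 62.18 + 4.112 = 160.608

160.608 GeV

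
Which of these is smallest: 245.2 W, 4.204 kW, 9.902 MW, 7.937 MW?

245.2 W = 245.2 W
4.204 kW = 4204 W
9.902 MW = 9902000 W
7.937 MW = 7937000 W

245.2 W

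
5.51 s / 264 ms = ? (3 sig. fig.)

20.9

(5.51) / (264 × 10^-3) = 0.02087 × 10^3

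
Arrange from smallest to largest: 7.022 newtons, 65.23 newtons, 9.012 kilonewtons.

7.022 newtons < 65.23 newtons < 9.012 kilonewtons

7.022 newtons = 7.022 newtons
65.23 newtons = 65.23 newtons
9.012 kilonewtons = 9012 newtons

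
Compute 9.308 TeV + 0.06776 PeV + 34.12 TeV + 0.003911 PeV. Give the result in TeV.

In TeV:
  9.308 TeV → 9.308
  0.06776 PeV = 0.06776e3 TeV = 67.76
  34.12 TeV → 34.12
  0.003911 PeV = 0.003911e3 TeV = 3.911
Sum: 9.308 + 67.76 + 34.12 + 3.911 = 115.099

115.099 TeV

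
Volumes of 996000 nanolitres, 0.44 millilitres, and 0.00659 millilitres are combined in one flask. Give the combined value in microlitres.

In microlitres:
  996000 nanolitres = 996000 × 10⁻³ microlitres = 996
  0.44 millilitres = 0.44 × 10³ microlitres = 440
  0.00659 millilitres = 0.00659 × 10³ microlitres = 6.59
Sum: 996 + 440 + 6.59 = 1442.59

1442.59 microlitres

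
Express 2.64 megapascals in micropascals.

mega = 10⁶, micro = 10⁻⁶; factor is 10¹².
2.64 × 10¹² = 2640000000000

2640000000000 micropascals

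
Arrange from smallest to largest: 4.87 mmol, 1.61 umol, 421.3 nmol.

4.87 mmol = 0.00487 mol
1.61 umol = 0.00000161 mol
421.3 nmol = 0.0000004213 mol

421.3 nmol < 1.61 umol < 4.87 mmol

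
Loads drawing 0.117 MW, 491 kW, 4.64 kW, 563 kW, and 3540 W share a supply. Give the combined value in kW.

In kW:
  0.117 MW = 0.117 × 10^3 kW = 117
  491 kW → 491
  4.64 kW → 4.64
  563 kW → 563
  3540 W = 3540 × 10^-3 kW = 3.54
Sum: 117 + 491 + 4.64 + 563 + 3.54 = 1179.18

1179.18 kW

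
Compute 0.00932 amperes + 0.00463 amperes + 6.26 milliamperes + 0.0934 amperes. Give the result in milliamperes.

113.61 milliamperes

In milliamperes:
  0.00932 amperes = 0.00932 × 10^3 milliamperes = 9.32
  0.00463 amperes = 0.00463 × 10^3 milliamperes = 4.63
  6.26 milliamperes → 6.26
  0.0934 amperes = 0.0934 × 10^3 milliamperes = 93.4
Sum: 9.32 + 4.63 + 6.26 + 93.4 = 113.61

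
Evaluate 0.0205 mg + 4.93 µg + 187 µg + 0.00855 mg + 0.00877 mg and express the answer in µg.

229.75 µg

In µg:
  0.0205 mg = 0.0205 × 10^3 µg = 20.5
  4.93 µg → 4.93
  187 µg → 187
  0.00855 mg = 0.00855 × 10^3 µg = 8.55
  0.00877 mg = 0.00877 × 10^3 µg = 8.77
Sum: 20.5 + 4.93 + 187 + 8.55 + 8.77 = 229.75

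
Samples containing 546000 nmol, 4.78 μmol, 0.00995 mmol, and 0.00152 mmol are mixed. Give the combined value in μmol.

In μmol:
  546000 nmol = 546000e-3 μmol = 546
  4.78 μmol → 4.78
  0.00995 mmol = 0.00995e3 μmol = 9.95
  0.00152 mmol = 0.00152e3 μmol = 1.52
Sum: 546 + 4.78 + 9.95 + 1.52 = 562.25

562.25 μmol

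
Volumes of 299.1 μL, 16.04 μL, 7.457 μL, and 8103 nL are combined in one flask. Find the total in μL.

330.7 μL

In μL:
  299.1 μL → 299.1
  16.04 μL → 16.04
  7.457 μL → 7.457
  8103 nL = 8103e-3 μL = 8.103
Sum: 299.1 + 16.04 + 7.457 + 8.103 = 330.7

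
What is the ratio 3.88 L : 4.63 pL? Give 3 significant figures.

838000000000

(3.88) / (4.63 × 10⁻¹²) = 0.838 × 10¹²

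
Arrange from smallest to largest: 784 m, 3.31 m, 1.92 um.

784 m = 784 m
3.31 m = 3.31 m
1.92 um = 0.00000192 m

1.92 um < 3.31 m < 784 m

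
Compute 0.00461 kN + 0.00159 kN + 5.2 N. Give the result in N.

In N:
  0.00461 kN = 0.00461e3 N = 4.61
  0.00159 kN = 0.00159e3 N = 1.59
  5.2 N → 5.2
Sum: 4.61 + 1.59 + 5.2 = 11.4

11.4 N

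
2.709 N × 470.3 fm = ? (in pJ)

1.2740427 pJ

2.709 × 470.3 × 10^-15 = 1274.0427 × 10^-15 J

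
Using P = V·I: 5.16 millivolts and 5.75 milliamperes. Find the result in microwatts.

29.67 microwatts

5.16e-3 × 5.75e-3 = 29.67e-6 W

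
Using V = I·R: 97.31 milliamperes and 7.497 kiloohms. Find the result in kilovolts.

97.31 × 10^-3 × 7.497 × 10^3 = 729.53307 V

0.72953307 kilovolts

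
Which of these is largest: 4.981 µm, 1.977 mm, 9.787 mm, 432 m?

4.981 µm = 0.000004981 m
1.977 mm = 0.001977 m
9.787 mm = 0.009787 m
432 m = 432 m

432 m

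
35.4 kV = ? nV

kilo = 10³, nano = 10⁻⁹; factor is 10¹².
35.4 × 10¹² = 35400000000000

35400000000000 nV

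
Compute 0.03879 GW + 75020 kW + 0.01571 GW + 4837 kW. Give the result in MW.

134.357 MW

In MW:
  0.03879 GW = 0.03879 × 10^3 MW = 38.79
  75020 kW = 75020 × 10^-3 MW = 75.02
  0.01571 GW = 0.01571 × 10^3 MW = 15.71
  4837 kW = 4837 × 10^-3 MW = 4.837
Sum: 38.79 + 75.02 + 15.71 + 4.837 = 134.357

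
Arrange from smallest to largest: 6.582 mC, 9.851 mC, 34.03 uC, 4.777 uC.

4.777 uC < 34.03 uC < 6.582 mC < 9.851 mC

6.582 mC = 0.006582 C
9.851 mC = 0.009851 C
34.03 uC = 0.00003403 C
4.777 uC = 0.000004777 C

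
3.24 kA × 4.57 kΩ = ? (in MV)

3.24e3 × 4.57e3 = 14.8068e6 V

14.8068 MV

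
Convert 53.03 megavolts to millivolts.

53030000000 millivolts

mega = 1e6, milli = 1e-3; factor is 1e9.
53.03 × 1e9 = 53030000000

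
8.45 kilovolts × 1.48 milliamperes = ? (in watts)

8.45 × 10^3 × 1.48 × 10^-3 = 12.506 W

12.506 watts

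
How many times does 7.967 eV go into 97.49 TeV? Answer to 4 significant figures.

12240000000000

(97.49 × 10^12) / (7.967) = 12.237 × 10^12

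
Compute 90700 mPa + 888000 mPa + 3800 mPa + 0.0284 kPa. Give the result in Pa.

1010.9 Pa

In Pa:
  90700 mPa = 90700e-3 Pa = 90.7
  888000 mPa = 888000e-3 Pa = 888
  3800 mPa = 3800e-3 Pa = 3.8
  0.0284 kPa = 0.0284e3 Pa = 28.4
Sum: 90.7 + 888 + 3.8 + 28.4 = 1010.9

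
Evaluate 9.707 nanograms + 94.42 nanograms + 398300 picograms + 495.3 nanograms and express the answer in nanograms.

997.727 nanograms

In nanograms:
  9.707 nanograms → 9.707
  94.42 nanograms → 94.42
  398300 picograms = 398300 × 10⁻³ nanograms = 398.3
  495.3 nanograms → 495.3
Sum: 9.707 + 94.42 + 398.3 + 495.3 = 997.727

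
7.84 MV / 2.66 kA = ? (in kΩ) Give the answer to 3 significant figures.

2.95 kΩ

(7.84 × 10^6) / (2.66 × 10^3) = 2.9474 × 10^3 Ω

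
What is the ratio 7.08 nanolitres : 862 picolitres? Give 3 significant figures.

(7.08 × 10⁻⁹) / (862 × 10⁻¹²) = 0.008213 × 10³

8.21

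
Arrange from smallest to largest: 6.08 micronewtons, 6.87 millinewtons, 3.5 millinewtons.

6.08 micronewtons < 3.5 millinewtons < 6.87 millinewtons

6.08 micronewtons = 0.00000608 newtons
6.87 millinewtons = 0.00687 newtons
3.5 millinewtons = 0.0035 newtons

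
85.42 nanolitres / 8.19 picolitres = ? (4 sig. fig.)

10430

(85.42 × 10^-9) / (8.19 × 10^-12) = 10.43 × 10^3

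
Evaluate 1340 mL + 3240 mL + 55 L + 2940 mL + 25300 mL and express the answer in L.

In L:
  1340 mL = 1340 × 10^-3 L = 1.34
  3240 mL = 3240 × 10^-3 L = 3.24
  55 L → 55
  2940 mL = 2940 × 10^-3 L = 2.94
  25300 mL = 25300 × 10^-3 L = 25.3
Sum: 1.34 + 3.24 + 55 + 2.94 + 25.3 = 87.82

87.82 L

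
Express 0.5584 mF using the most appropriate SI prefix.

= 558.4 × 10^-6 F; 10^-6 is micro.

558.4 μF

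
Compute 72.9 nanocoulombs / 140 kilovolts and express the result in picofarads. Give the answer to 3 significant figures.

0.521 picofarads

(72.9 × 10^-9) / (140 × 10^3) = 0.52071 × 10^-12 F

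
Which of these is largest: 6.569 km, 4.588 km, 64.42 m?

6.569 km = 6569 m
4.588 km = 4588 m
64.42 m = 64.42 m

6.569 km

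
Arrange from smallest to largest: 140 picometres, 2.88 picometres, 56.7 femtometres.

56.7 femtometres < 2.88 picometres < 140 picometres

140 picometres = 0.00000000014 metres
2.88 picometres = 0.00000000000288 metres
56.7 femtometres = 0.0000000000000567 metres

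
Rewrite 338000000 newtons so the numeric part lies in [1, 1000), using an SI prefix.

338 meganewtons

= 338e6 newtons; 1e6 is mega.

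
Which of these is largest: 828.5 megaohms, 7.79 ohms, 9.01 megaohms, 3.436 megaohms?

828.5 megaohms

828.5 megaohms = 828500000 ohms
7.79 ohms = 7.79 ohms
9.01 megaohms = 9010000 ohms
3.436 megaohms = 3436000 ohms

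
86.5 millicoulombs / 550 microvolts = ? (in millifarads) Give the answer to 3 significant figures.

157000 millifarads

(86.5 × 10⁻³) / (550 × 10⁻⁶) = 0.15727 × 10³ F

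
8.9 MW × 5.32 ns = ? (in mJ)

8.9e6 × 5.32e-9 = 47.348e-3 J

47.348 mJ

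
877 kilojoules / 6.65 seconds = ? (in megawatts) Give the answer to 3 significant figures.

(877e3) / (6.65) = 131.88e3 W

0.132 megawatts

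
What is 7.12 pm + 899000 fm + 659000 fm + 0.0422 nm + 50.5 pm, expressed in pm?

In pm:
  7.12 pm → 7.12
  899000 fm = 899000 × 10⁻³ pm = 899
  659000 fm = 659000 × 10⁻³ pm = 659
  0.0422 nm = 0.0422 × 10³ pm = 42.2
  50.5 pm → 50.5
Sum: 7.12 + 899 + 659 + 42.2 + 50.5 = 1657.82

1657.82 pm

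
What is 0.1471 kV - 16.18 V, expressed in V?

In V:
  0.1471 kV = 0.1471e3 V = 147.1
  16.18 V → 16.18
Difference: 147.1 - 16.18 = 130.92

130.92 V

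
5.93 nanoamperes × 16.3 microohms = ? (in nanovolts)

0.000096659 nanovolts

5.93e-9 × 16.3e-6 = 96.659e-15 V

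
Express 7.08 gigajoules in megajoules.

7080 megajoules

giga = 1e9, mega = 1e6; factor is 1e3.
7.08 × 1e3 = 7080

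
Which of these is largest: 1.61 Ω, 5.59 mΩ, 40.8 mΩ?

1.61 Ω = 1.61 Ω
5.59 mΩ = 0.00559 Ω
40.8 mΩ = 0.0408 Ω

1.61 Ω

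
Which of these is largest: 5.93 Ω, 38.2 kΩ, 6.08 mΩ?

38.2 kΩ

5.93 Ω = 5.93 Ω
38.2 kΩ = 38200 Ω
6.08 mΩ = 0.00608 Ω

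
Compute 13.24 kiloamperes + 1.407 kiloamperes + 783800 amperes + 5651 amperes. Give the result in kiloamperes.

804.098 kiloamperes

In kiloamperes:
  13.24 kiloamperes → 13.24
  1.407 kiloamperes → 1.407
  783800 amperes = 783800 × 10⁻³ kiloamperes = 783.8
  5651 amperes = 5651 × 10⁻³ kiloamperes = 5.651
Sum: 13.24 + 1.407 + 783.8 + 5.651 = 804.098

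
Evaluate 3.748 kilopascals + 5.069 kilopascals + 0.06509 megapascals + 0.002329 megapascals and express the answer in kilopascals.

76.236 kilopascals

In kilopascals:
  3.748 kilopascals → 3.748
  5.069 kilopascals → 5.069
  0.06509 megapascals = 0.06509 × 10^3 kilopascals = 65.09
  0.002329 megapascals = 0.002329 × 10^3 kilopascals = 2.329
Sum: 3.748 + 5.069 + 65.09 + 2.329 = 76.236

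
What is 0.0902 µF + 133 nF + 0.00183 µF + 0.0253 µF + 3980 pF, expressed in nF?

254.31 nF

In nF:
  0.0902 µF = 0.0902 × 10³ nF = 90.2
  133 nF → 133
  0.00183 µF = 0.00183 × 10³ nF = 1.83
  0.0253 µF = 0.0253 × 10³ nF = 25.3
  3980 pF = 3980 × 10⁻³ nF = 3.98
Sum: 90.2 + 133 + 1.83 + 25.3 + 3.98 = 254.31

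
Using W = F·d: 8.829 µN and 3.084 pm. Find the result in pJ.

0.000027228636 pJ

8.829 × 10⁻⁶ × 3.084 × 10⁻¹² = 27.228636 × 10⁻¹⁸ J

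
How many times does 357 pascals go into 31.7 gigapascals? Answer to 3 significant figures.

88800000

(31.7 × 10⁹) / (357) = 0.0888 × 10⁹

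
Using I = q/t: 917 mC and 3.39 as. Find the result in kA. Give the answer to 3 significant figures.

(917 × 10^-3) / (3.39 × 10^-18) = 270.5 × 10^15 A

271000000000000 kA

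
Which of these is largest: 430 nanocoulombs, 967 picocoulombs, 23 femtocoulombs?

430 nanocoulombs

430 nanocoulombs = 0.00000043 coulombs
967 picocoulombs = 0.000000000967 coulombs
23 femtocoulombs = 0.000000000000023 coulombs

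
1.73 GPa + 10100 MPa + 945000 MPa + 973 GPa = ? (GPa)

In GPa:
  1.73 GPa → 1.73
  10100 MPa = 10100 × 10^-3 GPa = 10.1
  945000 MPa = 945000 × 10^-3 GPa = 945
  973 GPa → 973
Sum: 1.73 + 10.1 + 945 + 973 = 1929.83

1929.83 GPa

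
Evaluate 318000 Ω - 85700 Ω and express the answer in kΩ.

232.3 kΩ

In kΩ:
  318000 Ω = 318000e-3 kΩ = 318
  85700 Ω = 85700e-3 kΩ = 85.7
Difference: 318 - 85.7 = 232.3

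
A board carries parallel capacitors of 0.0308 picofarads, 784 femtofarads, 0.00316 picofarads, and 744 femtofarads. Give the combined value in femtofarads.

1561.96 femtofarads

In femtofarads:
  0.0308 picofarads = 0.0308e3 femtofarads = 30.8
  784 femtofarads → 784
  0.00316 picofarads = 0.00316e3 femtofarads = 3.16
  744 femtofarads → 744
Sum: 30.8 + 784 + 3.16 + 744 = 1561.96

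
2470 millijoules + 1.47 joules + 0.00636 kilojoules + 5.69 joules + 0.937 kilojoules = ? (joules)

952.99 joules

In joules:
  2470 millijoules = 2470 × 10⁻³ joules = 2.47
  1.47 joules → 1.47
  0.00636 kilojoules = 0.00636 × 10³ joules = 6.36
  5.69 joules → 5.69
  0.937 kilojoules = 0.937 × 10³ joules = 937
Sum: 2.47 + 1.47 + 6.36 + 5.69 + 937 = 952.99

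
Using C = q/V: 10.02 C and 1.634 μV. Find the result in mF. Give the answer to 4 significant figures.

6132000000 mF

(10.02) / (1.634 × 10^-6) = 6.13219 × 10^6 F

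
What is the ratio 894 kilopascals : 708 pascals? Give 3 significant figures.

1260

(894e3) / (708) = 1.263e3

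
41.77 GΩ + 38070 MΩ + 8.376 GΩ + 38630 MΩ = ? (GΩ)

In GΩ:
  41.77 GΩ → 41.77
  38070 MΩ = 38070e-3 GΩ = 38.07
  8.376 GΩ → 8.376
  38630 MΩ = 38630e-3 GΩ = 38.63
Sum: 41.77 + 38.07 + 8.376 + 38.63 = 126.846

126.846 GΩ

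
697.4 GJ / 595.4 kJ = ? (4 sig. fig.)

(697.4 × 10^9) / (595.4 × 10^3) = 1.1713 × 10^6

1171000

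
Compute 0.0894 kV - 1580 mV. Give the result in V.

87.82 V

In V:
  0.0894 kV = 0.0894e3 V = 89.4
  1580 mV = 1580e-3 V = 1.58
Difference: 89.4 - 1.58 = 87.82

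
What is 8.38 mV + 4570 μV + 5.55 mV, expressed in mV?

18.5 mV

In mV:
  8.38 mV → 8.38
  4570 μV = 4570 × 10⁻³ mV = 4.57
  5.55 mV → 5.55
Sum: 8.38 + 4.57 + 5.55 = 18.5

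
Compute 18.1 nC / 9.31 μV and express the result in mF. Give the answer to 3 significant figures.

1.94 mF

(18.1e-9) / (9.31e-6) = 1.9441e-3 F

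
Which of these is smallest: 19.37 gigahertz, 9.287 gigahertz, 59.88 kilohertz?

19.37 gigahertz = 19370000000 hertz
9.287 gigahertz = 9287000000 hertz
59.88 kilohertz = 59880 hertz

59.88 kilohertz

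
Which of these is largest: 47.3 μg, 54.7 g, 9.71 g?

47.3 μg = 0.0000473 g
54.7 g = 54.7 g
9.71 g = 9.71 g

54.7 g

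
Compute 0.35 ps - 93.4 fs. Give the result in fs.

In fs:
  0.35 ps = 0.35 × 10^3 fs = 350
  93.4 fs → 93.4
Difference: 350 - 93.4 = 256.6

256.6 fs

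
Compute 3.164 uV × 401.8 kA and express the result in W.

1.2712952 W

3.164 × 10^-6 × 401.8 × 10^3 = 1271.2952 × 10^-3 W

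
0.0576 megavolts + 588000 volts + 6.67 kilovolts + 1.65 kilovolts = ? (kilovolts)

In kilovolts:
  0.0576 megavolts = 0.0576 × 10³ kilovolts = 57.6
  588000 volts = 588000 × 10⁻³ kilovolts = 588
  6.67 kilovolts → 6.67
  1.65 kilovolts → 1.65
Sum: 57.6 + 588 + 6.67 + 1.65 = 653.92

653.92 kilovolts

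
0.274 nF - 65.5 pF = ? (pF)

In pF:
  0.274 nF = 0.274 × 10^3 pF = 274
  65.5 pF → 65.5
Difference: 274 - 65.5 = 208.5

208.5 pF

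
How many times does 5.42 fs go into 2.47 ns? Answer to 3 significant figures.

(2.47 × 10⁻⁹) / (5.42 × 10⁻¹⁵) = 0.4557 × 10⁶

456000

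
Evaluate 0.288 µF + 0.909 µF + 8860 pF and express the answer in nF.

In nF:
  0.288 µF = 0.288 × 10³ nF = 288
  0.909 µF = 0.909 × 10³ nF = 909
  8860 pF = 8860 × 10⁻³ nF = 8.86
Sum: 288 + 909 + 8.86 = 1205.86

1205.86 nF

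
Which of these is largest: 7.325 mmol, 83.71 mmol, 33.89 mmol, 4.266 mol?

7.325 mmol = 0.007325 mol
83.71 mmol = 0.08371 mol
33.89 mmol = 0.03389 mol
4.266 mol = 4.266 mol

4.266 mol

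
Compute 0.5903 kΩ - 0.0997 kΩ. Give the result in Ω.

490.6 Ω

In Ω:
  0.5903 kΩ = 0.5903 × 10^3 Ω = 590.3
  0.0997 kΩ = 0.0997 × 10^3 Ω = 99.7
Difference: 590.3 - 99.7 = 490.6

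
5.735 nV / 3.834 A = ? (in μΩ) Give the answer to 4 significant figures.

0.001496 μΩ

(5.735 × 10^-9) / (3.834) = 1.49583 × 10^-9 Ω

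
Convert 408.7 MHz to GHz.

mega = 10⁶, giga = 10⁹; factor is 10⁻³.
408.7 × 10⁻³ = 0.4087

0.4087 GHz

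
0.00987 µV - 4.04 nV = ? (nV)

5.83 nV

In nV:
  0.00987 µV = 0.00987 × 10^3 nV = 9.87
  4.04 nV → 4.04
Difference: 9.87 - 4.04 = 5.83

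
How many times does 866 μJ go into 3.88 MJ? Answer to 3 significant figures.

(3.88 × 10⁶) / (866 × 10⁻⁶) = 0.00448 × 10¹²

4480000000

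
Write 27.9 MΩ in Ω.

27900000 Ω

mega = 1e6, (no prefix) = 1e0; factor is 1e6.
27.9 × 1e6 = 27900000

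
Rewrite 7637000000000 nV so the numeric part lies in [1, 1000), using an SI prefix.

7.637 kV

= 7.637e3 V; 1e3 is kilo.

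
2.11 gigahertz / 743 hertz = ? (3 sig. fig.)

(2.11 × 10⁹) / (743) = 0.00284 × 10⁹

2840000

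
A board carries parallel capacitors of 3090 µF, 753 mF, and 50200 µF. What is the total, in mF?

806.29 mF

In mF:
  3090 µF = 3090 × 10⁻³ mF = 3.09
  753 mF → 753
  50200 µF = 50200 × 10⁻³ mF = 50.2
Sum: 3.09 + 753 + 50.2 = 806.29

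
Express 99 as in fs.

0.099 fs

atto = 10^-18, femto = 10^-15; factor is 10^-3.
99 × 10^-3 = 0.099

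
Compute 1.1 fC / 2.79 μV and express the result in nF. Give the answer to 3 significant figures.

0.394 nF

(1.1e-15) / (2.79e-6) = 0.39427e-9 F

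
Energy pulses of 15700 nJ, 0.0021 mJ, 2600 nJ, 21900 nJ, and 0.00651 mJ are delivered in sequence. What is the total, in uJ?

In uJ:
  15700 nJ = 15700 × 10^-3 uJ = 15.7
  0.0021 mJ = 0.0021 × 10^3 uJ = 2.1
  2600 nJ = 2600 × 10^-3 uJ = 2.6
  21900 nJ = 21900 × 10^-3 uJ = 21.9
  0.00651 mJ = 0.00651 × 10^3 uJ = 6.51
Sum: 15.7 + 2.1 + 2.6 + 21.9 + 6.51 = 48.81

48.81 uJ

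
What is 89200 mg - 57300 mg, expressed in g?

In g:
  89200 mg = 89200 × 10^-3 g = 89.2
  57300 mg = 57300 × 10^-3 g = 57.3
Difference: 89.2 - 57.3 = 31.9

31.9 g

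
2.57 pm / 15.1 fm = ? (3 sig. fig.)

(2.57 × 10⁻¹²) / (15.1 × 10⁻¹⁵) = 0.1702 × 10³

170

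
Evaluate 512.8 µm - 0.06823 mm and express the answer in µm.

In µm:
  512.8 µm → 512.8
  0.06823 mm = 0.06823 × 10³ µm = 68.23
Difference: 512.8 - 68.23 = 444.57

444.57 µm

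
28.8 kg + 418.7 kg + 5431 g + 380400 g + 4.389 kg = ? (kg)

In kg:
  28.8 kg → 28.8
  418.7 kg → 418.7
  5431 g = 5431e-3 kg = 5.431
  380400 g = 380400e-3 kg = 380.4
  4.389 kg → 4.389
Sum: 28.8 + 418.7 + 5.431 + 380.4 + 4.389 = 837.72

837.72 kg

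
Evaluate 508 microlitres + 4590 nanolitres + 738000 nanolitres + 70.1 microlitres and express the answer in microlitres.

In microlitres:
  508 microlitres → 508
  4590 nanolitres = 4590 × 10⁻³ microlitres = 4.59
  738000 nanolitres = 738000 × 10⁻³ microlitres = 738
  70.1 microlitres → 70.1
Sum: 508 + 4.59 + 738 + 70.1 = 1320.69

1320.69 microlitres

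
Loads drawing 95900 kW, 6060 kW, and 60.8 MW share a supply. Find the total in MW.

162.76 MW

In MW:
  95900 kW = 95900 × 10^-3 MW = 95.9
  6060 kW = 6060 × 10^-3 MW = 6.06
  60.8 MW → 60.8
Sum: 95.9 + 6.06 + 60.8 = 162.76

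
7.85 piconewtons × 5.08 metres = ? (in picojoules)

7.85e-12 × 5.08 = 39.878e-12 J

39.878 picojoules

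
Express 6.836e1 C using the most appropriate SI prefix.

68.36 C

= 68.36 C; mantissa already in [1, 1000).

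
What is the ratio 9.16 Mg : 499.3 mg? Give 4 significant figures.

18350000

(9.16 × 10⁶) / (499.3 × 10⁻³) = 0.018346 × 10⁹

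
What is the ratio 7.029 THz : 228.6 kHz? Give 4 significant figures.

30750000

(7.029e12) / (228.6e3) = 0.030748e9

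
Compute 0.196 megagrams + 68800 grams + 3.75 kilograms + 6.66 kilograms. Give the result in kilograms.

275.21 kilograms

In kilograms:
  0.196 megagrams = 0.196 × 10³ kilograms = 196
  68800 grams = 68800 × 10⁻³ kilograms = 68.8
  3.75 kilograms → 3.75
  6.66 kilograms → 6.66
Sum: 196 + 68.8 + 3.75 + 6.66 = 275.21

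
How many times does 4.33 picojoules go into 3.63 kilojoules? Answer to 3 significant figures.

838000000000000

(3.63e3) / (4.33e-12) = 0.8383e15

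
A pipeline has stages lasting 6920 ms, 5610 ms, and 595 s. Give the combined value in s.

607.53 s

In s:
  6920 ms = 6920 × 10⁻³ s = 6.92
  5610 ms = 5610 × 10⁻³ s = 5.61
  595 s → 595
Sum: 6.92 + 5.61 + 595 = 607.53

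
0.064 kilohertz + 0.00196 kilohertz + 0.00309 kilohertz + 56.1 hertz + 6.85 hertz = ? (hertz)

132 hertz

In hertz:
  0.064 kilohertz = 0.064e3 hertz = 64
  0.00196 kilohertz = 0.00196e3 hertz = 1.96
  0.00309 kilohertz = 0.00309e3 hertz = 3.09
  56.1 hertz → 56.1
  6.85 hertz → 6.85
Sum: 64 + 1.96 + 3.09 + 56.1 + 6.85 = 132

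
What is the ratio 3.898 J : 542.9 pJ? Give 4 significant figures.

(3.898) / (542.9 × 10^-12) = 0.00718 × 10^12

7180000000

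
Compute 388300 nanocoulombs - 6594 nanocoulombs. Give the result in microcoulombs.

381.706 microcoulombs

In microcoulombs:
  388300 nanocoulombs = 388300e-3 microcoulombs = 388.3
  6594 nanocoulombs = 6594e-3 microcoulombs = 6.594
Difference: 388.3 - 6.594 = 381.706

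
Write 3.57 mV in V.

0.00357 V

milli = 1e-3, (no prefix) = 1e0; factor is 1e-3.
3.57 × 1e-3 = 0.00357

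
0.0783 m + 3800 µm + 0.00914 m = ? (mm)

91.24 mm

In mm:
  0.0783 m = 0.0783e3 mm = 78.3
  3800 µm = 3800e-3 mm = 3.8
  0.00914 m = 0.00914e3 mm = 9.14
Sum: 78.3 + 3.8 + 9.14 = 91.24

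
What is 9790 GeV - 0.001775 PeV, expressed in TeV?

In TeV:
  9790 GeV = 9790 × 10^-3 TeV = 9.79
  0.001775 PeV = 0.001775 × 10^3 TeV = 1.775
Difference: 9.79 - 1.775 = 8.015

8.015 TeV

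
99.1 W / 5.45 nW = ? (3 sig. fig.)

18200000000

(99.1) / (5.45e-9) = 18.18e9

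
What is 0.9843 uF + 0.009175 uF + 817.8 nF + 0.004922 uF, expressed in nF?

1816.197 nF

In nF:
  0.9843 uF = 0.9843 × 10³ nF = 984.3
  0.009175 uF = 0.009175 × 10³ nF = 9.175
  817.8 nF → 817.8
  0.004922 uF = 0.004922 × 10³ nF = 4.922
Sum: 984.3 + 9.175 + 817.8 + 4.922 = 1816.197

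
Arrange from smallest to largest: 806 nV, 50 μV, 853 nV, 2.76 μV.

806 nV = 0.000000806 V
50 μV = 0.00005 V
853 nV = 0.000000853 V
2.76 μV = 0.00000276 V

806 nV < 853 nV < 2.76 μV < 50 μV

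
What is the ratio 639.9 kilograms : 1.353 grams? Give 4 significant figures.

472900

(639.9 × 10^3) / (1.353) = 472.95 × 10^3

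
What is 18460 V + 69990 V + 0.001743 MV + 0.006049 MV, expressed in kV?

In kV:
  18460 V = 18460e-3 kV = 18.46
  69990 V = 69990e-3 kV = 69.99
  0.001743 MV = 0.001743e3 kV = 1.743
  0.006049 MV = 0.006049e3 kV = 6.049
Sum: 18.46 + 69.99 + 1.743 + 6.049 = 96.242

96.242 kV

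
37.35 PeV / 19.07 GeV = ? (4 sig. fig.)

1959000

(37.35e15) / (19.07e9) = 1.9586e6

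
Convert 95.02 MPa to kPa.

95020 kPa

mega = 10^6, kilo = 10^3; factor is 10^3.
95.02 × 10^3 = 95020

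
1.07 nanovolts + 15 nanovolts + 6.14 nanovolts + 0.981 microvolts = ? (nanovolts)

In nanovolts:
  1.07 nanovolts → 1.07
  15 nanovolts → 15
  6.14 nanovolts → 6.14
  0.981 microvolts = 0.981 × 10^3 nanovolts = 981
Sum: 1.07 + 15 + 6.14 + 981 = 1003.21

1003.21 nanovolts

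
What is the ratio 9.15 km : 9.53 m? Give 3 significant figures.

(9.15 × 10³) / (9.53) = 0.9601 × 10³

960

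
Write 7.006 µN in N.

micro = 10⁻⁶, (no prefix) = 10⁰; factor is 10⁻⁶.
7.006 × 10⁻⁶ = 0.000007006

0.000007006 N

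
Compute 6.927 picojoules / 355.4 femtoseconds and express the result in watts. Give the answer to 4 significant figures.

(6.927e-12) / (355.4e-15) = 0.0194907e3 W

19.49 watts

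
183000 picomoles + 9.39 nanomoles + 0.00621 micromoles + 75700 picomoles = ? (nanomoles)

In nanomoles:
  183000 picomoles = 183000 × 10⁻³ nanomoles = 183
  9.39 nanomoles → 9.39
  0.00621 micromoles = 0.00621 × 10³ nanomoles = 6.21
  75700 picomoles = 75700 × 10⁻³ nanomoles = 75.7
Sum: 183 + 9.39 + 6.21 + 75.7 = 274.3

274.3 nanomoles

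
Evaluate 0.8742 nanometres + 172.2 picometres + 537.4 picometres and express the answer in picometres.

1583.8 picometres

In picometres:
  0.8742 nanometres = 0.8742e3 picometres = 874.2
  172.2 picometres → 172.2
  537.4 picometres → 537.4
Sum: 874.2 + 172.2 + 537.4 = 1583.8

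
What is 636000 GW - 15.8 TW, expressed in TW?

620.2 TW

In TW:
  636000 GW = 636000 × 10⁻³ TW = 636
  15.8 TW → 15.8
Difference: 636 - 15.8 = 620.2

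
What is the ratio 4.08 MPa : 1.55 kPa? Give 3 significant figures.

(4.08e6) / (1.55e3) = 2.632e3

2630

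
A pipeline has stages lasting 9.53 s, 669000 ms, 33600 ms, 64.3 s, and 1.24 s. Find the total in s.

777.67 s

In s:
  9.53 s → 9.53
  669000 ms = 669000e-3 s = 669
  33600 ms = 33600e-3 s = 33.6
  64.3 s → 64.3
  1.24 s → 1.24
Sum: 9.53 + 669 + 33.6 + 64.3 + 1.24 = 777.67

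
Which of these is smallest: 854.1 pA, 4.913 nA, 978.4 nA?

854.1 pA

854.1 pA = 0.0000000008541 A
4.913 nA = 0.000000004913 A
978.4 nA = 0.0000009784 A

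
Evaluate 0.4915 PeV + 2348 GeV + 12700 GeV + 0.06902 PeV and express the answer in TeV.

In TeV:
  0.4915 PeV = 0.4915 × 10^3 TeV = 491.5
  2348 GeV = 2348 × 10^-3 TeV = 2.348
  12700 GeV = 12700 × 10^-3 TeV = 12.7
  0.06902 PeV = 0.06902 × 10^3 TeV = 69.02
Sum: 491.5 + 2.348 + 12.7 + 69.02 = 575.568

575.568 TeV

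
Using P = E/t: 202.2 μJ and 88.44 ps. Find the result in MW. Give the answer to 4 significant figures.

(202.2 × 10^-6) / (88.44 × 10^-12) = 2.2863 × 10^6 W

2.286 MW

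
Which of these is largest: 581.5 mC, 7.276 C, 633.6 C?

581.5 mC = 0.5815 C
7.276 C = 7.276 C
633.6 C = 633.6 C

633.6 C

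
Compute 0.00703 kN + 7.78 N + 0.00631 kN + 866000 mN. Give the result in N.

In N:
  0.00703 kN = 0.00703 × 10^3 N = 7.03
  7.78 N → 7.78
  0.00631 kN = 0.00631 × 10^3 N = 6.31
  866000 mN = 866000 × 10^-3 N = 866
Sum: 7.03 + 7.78 + 6.31 + 866 = 887.12

887.12 N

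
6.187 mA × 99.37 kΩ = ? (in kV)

6.187 × 10^-3 × 99.37 × 10^3 = 614.80219 V

0.61480219 kV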